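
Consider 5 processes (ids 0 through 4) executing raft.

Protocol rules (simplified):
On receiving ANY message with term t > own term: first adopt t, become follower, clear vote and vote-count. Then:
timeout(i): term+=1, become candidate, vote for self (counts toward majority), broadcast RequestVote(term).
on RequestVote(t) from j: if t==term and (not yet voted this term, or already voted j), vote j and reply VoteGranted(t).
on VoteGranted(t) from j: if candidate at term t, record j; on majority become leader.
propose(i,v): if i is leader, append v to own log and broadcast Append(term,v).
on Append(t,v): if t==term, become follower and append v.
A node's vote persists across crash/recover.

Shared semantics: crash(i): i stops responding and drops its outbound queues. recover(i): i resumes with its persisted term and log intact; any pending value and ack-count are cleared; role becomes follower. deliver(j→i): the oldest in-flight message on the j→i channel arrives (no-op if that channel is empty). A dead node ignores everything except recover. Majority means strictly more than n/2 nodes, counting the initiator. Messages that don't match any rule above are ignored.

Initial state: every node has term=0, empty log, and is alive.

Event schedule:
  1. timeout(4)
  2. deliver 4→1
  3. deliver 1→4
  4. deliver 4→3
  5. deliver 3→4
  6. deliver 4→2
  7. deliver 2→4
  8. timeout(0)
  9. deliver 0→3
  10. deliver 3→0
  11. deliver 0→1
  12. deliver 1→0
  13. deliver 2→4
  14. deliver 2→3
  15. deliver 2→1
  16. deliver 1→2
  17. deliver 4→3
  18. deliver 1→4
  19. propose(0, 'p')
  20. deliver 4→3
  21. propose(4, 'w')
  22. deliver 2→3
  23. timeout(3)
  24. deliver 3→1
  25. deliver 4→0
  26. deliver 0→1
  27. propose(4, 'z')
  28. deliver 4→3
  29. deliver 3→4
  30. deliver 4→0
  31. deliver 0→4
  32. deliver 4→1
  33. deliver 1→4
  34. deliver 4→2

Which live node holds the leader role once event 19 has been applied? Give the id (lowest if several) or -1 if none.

4

e1 timeout(4): 4[cand,t=1,-]
e2 deliver 4→1: 1[foll,t=1,-]
e3 deliver 1→4: ·
e4 deliver 4→3: 3[foll,t=1,-]
e5 deliver 3→4: 4[lead,t=1,-]
e6 deliver 4→2: 2[foll,t=1,-]
e7 deliver 2→4: ·
e8 timeout(0): 0[cand,t=1,-]
e9 deliver 0→3: ·
e10 deliver 3→0: ·
e11 deliver 0→1: ·
e12 deliver 1→0: ·
e13 deliver 2→4: ·
e14 deliver 2→3: ·
e15 deliver 2→1: ·
e16 deliver 1→2: ·
e17 deliver 4→3: ·
e18 deliver 1→4: ·
e19 propose(0,'p'): ·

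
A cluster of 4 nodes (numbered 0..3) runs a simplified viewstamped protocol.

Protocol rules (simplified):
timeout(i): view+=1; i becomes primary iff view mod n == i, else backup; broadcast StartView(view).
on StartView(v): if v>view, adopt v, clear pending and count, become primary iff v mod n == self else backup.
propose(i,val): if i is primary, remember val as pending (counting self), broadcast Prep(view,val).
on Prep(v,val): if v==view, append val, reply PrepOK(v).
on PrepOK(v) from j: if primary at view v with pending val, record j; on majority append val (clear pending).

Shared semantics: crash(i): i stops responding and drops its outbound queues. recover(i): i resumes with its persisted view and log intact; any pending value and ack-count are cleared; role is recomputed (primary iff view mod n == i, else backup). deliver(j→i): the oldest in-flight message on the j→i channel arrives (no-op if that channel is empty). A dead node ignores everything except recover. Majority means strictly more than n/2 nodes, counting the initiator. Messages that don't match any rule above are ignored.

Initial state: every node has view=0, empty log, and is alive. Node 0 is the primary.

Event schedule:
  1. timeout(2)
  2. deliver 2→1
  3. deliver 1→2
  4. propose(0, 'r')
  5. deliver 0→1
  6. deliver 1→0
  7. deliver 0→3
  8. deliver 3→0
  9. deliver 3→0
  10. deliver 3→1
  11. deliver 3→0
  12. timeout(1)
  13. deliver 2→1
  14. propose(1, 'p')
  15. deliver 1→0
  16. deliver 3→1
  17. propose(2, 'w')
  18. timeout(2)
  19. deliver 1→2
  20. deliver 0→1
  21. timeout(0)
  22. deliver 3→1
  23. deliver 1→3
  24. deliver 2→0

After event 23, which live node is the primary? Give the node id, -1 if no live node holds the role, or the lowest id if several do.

2

1. timeout(2):  <2:back v1 ->
2. deliver 2→1:  <1:prim v1 ->
3. deliver 1→2:  nop
4. propose(0,'r'):  nop
5. deliver 0→1:  nop
6. deliver 1→0:  nop
7. deliver 0→3:  <3:back v0 r>
8. deliver 3→0:  nop
9. deliver 3→0:  nop
10. deliver 3→1:  nop
11. deliver 3→0:  nop
12. timeout(1):  <1:back v2 ->
13. deliver 2→1:  nop
14. propose(1,'p'):  nop
15. deliver 1→0:  <0:back v2 ->
16. deliver 3→1:  nop
17. propose(2,'w'):  nop
18. timeout(2):  <2:prim v2 ->
19. deliver 1→2:  nop
20. deliver 0→1:  nop
21. timeout(0):  <0:back v3 ->
22. deliver 3→1:  nop
23. deliver 1→3:  <3:back v2 r>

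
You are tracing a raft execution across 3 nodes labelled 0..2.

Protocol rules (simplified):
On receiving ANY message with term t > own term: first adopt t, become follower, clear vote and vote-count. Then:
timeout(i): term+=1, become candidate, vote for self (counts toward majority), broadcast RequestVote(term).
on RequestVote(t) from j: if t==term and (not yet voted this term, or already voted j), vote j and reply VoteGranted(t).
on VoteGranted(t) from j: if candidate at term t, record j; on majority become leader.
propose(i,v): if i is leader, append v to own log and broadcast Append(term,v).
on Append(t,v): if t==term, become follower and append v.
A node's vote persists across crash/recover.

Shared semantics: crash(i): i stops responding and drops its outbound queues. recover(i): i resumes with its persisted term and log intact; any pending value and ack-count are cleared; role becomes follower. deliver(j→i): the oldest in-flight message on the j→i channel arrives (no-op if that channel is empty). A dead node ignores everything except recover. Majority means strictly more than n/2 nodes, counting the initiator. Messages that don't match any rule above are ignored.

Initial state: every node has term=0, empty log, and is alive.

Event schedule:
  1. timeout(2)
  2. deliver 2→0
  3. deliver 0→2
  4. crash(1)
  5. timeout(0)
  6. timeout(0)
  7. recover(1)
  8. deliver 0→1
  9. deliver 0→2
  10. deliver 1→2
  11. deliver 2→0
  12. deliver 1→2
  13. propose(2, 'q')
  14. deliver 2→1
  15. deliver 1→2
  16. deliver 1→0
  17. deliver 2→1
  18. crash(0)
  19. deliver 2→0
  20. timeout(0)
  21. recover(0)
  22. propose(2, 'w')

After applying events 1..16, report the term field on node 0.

3

step 1 timeout(2): 2={cand,t=1,log=-}
step 2 deliver 2→0: 0={foll,t=1,log=-}
step 3 deliver 0→2: 2={lead,t=1,log=-}
step 4 crash(1): 1={✗foll,t=0,log=-}
step 5 timeout(0): 0={cand,t=2,log=-}
step 6 timeout(0): 0={cand,t=3,log=-}
step 7 recover(1): 1={foll,t=0,log=-}
step 8 deliver 0→1: 1={foll,t=2,log=-}
step 9 deliver 0→2: 2={foll,t=2,log=-}
step 10 deliver 1→2: —
step 11 deliver 2→0: —
step 12 deliver 1→2: —
step 13 propose(2,'q'): —
step 14 deliver 2→1: —
step 15 deliver 1→2: —
step 16 deliver 1→0: —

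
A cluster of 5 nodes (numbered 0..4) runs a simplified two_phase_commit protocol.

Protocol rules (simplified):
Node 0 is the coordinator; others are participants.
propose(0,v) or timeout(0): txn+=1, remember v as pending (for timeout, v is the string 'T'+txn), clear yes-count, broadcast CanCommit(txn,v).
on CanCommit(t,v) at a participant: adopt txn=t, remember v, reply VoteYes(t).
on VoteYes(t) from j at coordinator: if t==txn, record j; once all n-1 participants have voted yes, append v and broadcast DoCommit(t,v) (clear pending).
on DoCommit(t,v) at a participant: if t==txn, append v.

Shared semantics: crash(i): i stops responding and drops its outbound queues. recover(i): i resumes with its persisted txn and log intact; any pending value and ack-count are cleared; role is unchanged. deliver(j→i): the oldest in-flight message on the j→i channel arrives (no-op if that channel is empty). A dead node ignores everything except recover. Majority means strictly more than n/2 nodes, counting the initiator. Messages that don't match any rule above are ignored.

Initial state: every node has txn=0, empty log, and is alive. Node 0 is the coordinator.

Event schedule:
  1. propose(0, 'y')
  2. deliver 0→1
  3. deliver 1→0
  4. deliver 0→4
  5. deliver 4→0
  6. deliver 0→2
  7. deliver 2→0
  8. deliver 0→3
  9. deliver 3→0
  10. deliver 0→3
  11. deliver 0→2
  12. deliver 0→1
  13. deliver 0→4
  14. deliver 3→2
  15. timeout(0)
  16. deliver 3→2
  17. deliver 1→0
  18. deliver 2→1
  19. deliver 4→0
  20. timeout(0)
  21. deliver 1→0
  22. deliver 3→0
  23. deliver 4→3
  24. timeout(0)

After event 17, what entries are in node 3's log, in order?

y

step 1 propose(0,'y'): 0={coor,t=1,log=-}
step 2 deliver 0→1: 1={part,t=1,log=-}
step 3 deliver 1→0: —
step 4 deliver 0→4: 4={part,t=1,log=-}
step 5 deliver 4→0: —
step 6 deliver 0→2: 2={part,t=1,log=-}
step 7 deliver 2→0: —
step 8 deliver 0→3: 3={part,t=1,log=-}
step 9 deliver 3→0: 0={coor,t=1,log=y}
step 10 deliver 0→3: 3={part,t=1,log=y}
step 11 deliver 0→2: 2={part,t=1,log=y}
step 12 deliver 0→1: 1={part,t=1,log=y}
step 13 deliver 0→4: 4={part,t=1,log=y}
step 14 deliver 3→2: —
step 15 timeout(0): 0={coor,t=2,log=y}
step 16 deliver 3→2: —
step 17 deliver 1→0: —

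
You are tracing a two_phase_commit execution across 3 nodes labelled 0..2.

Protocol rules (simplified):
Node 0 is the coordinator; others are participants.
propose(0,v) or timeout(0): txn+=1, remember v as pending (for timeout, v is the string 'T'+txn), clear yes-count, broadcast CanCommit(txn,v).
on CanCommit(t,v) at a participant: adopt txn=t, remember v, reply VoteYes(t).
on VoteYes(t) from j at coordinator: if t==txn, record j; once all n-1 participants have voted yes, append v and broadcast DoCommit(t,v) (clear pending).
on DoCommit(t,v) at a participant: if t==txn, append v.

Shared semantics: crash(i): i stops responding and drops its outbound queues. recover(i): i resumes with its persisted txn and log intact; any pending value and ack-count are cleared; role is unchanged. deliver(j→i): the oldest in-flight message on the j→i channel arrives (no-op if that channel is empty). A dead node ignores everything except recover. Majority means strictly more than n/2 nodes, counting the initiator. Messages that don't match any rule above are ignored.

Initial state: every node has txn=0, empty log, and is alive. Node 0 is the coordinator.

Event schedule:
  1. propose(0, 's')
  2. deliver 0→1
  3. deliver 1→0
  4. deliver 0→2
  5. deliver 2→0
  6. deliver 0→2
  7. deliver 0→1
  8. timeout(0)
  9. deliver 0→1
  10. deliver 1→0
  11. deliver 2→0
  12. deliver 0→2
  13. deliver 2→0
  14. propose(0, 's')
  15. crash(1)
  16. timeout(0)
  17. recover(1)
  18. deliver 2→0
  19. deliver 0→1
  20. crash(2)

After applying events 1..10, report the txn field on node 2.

1

[1] propose(0,'s') → N0(coor t1 [-])
[2] deliver 0→1 → N1(part t1 [-])
[3] deliver 1→0 → ∅
[4] deliver 0→2 → N2(part t1 [-])
[5] deliver 2→0 → N0(coor t1 [s])
[6] deliver 0→2 → N2(part t1 [s])
[7] deliver 0→1 → N1(part t1 [s])
[8] timeout(0) → N0(coor t2 [s])
[9] deliver 0→1 → N1(part t2 [s])
[10] deliver 1→0 → ∅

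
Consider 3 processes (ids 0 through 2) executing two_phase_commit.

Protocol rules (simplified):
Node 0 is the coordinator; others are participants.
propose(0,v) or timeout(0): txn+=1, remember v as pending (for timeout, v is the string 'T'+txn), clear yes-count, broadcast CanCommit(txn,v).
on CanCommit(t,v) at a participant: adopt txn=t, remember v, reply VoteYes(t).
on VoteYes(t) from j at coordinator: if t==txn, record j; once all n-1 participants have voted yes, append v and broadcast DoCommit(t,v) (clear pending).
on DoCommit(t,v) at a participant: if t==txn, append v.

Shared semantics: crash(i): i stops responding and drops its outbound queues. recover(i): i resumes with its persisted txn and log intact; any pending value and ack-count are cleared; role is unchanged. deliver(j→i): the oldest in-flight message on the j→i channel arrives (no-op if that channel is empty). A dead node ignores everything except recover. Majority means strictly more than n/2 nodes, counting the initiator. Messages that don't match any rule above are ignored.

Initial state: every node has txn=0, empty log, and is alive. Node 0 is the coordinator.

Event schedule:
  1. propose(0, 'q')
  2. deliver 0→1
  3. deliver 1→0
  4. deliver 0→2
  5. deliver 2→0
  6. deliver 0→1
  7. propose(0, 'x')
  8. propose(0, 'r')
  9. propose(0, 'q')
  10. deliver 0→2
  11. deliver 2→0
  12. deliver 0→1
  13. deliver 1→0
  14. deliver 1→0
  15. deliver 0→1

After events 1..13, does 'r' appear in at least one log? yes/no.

e1 propose(0,'q'): 0[coor,t=1,-]
e2 deliver 0→1: 1[part,t=1,-]
e3 deliver 1→0: ·
e4 deliver 0→2: 2[part,t=1,-]
e5 deliver 2→0: 0[coor,t=1,q]
e6 deliver 0→1: 1[part,t=1,q]
e7 propose(0,'x'): 0[coor,t=2,q]
e8 propose(0,'r'): 0[coor,t=3,q]
e9 propose(0,'q'): 0[coor,t=4,q]
e10 deliver 0→2: 2[part,t=1,q]
e11 deliver 2→0: ·
e12 deliver 0→1: 1[part,t=2,q]
e13 deliver 1→0: ·

no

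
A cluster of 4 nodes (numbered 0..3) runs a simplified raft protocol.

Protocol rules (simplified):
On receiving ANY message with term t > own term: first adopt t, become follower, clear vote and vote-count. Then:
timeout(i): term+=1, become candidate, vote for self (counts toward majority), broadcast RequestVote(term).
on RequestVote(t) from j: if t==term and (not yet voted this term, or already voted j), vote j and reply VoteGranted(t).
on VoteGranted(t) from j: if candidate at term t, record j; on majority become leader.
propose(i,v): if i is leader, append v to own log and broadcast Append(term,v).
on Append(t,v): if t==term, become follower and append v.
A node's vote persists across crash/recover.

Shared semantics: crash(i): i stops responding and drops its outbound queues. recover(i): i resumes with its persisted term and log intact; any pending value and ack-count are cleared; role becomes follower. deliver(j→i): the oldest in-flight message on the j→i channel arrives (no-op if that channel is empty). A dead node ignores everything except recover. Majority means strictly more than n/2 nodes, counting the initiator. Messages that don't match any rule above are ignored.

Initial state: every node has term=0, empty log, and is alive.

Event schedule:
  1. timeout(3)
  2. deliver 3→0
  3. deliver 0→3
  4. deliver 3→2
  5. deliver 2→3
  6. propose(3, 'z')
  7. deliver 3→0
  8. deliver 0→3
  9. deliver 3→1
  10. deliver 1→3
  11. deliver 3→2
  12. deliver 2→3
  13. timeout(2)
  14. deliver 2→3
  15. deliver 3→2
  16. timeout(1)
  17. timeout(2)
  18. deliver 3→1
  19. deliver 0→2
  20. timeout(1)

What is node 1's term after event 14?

1

after 1 — timeout(3): n3:cand/t1/[-]
after 2 — deliver 3→0: n0:foll/t1/[-]
after 3 — deliver 0→3: ·
after 4 — deliver 3→2: n2:foll/t1/[-]
after 5 — deliver 2→3: n3:lead/t1/[-]
after 6 — propose(3,'z'): n3:lead/t1/[z]
after 7 — deliver 3→0: n0:foll/t1/[z]
after 8 — deliver 0→3: ·
after 9 — deliver 3→1: n1:foll/t1/[-]
after 10 — deliver 1→3: ·
after 11 — deliver 3→2: n2:foll/t1/[z]
after 12 — deliver 2→3: ·
after 13 — timeout(2): n2:cand/t2/[z]
after 14 — deliver 2→3: n3:foll/t2/[z]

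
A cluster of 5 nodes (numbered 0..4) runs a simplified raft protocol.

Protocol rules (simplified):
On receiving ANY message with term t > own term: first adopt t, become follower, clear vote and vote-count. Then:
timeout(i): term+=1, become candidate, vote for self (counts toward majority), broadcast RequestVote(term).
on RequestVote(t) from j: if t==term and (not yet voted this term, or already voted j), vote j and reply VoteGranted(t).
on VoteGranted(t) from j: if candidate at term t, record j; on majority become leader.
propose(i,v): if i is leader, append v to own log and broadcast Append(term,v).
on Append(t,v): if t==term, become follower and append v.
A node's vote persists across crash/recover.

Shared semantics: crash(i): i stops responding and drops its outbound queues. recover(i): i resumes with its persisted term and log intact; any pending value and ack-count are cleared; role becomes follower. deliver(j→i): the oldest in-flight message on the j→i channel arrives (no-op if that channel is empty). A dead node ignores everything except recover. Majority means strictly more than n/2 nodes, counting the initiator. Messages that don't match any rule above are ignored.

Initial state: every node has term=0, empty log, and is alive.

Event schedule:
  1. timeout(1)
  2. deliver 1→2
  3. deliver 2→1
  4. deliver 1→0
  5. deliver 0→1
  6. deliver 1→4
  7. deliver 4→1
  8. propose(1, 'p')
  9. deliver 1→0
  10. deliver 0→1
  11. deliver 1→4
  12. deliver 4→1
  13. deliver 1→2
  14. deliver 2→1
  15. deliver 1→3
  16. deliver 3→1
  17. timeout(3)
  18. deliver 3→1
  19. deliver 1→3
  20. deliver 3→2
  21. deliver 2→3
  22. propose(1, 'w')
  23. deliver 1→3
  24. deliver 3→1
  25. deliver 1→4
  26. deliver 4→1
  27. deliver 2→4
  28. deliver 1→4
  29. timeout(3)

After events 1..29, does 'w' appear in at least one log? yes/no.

no

after 1 — timeout(1): n1:cand/t1/[-]
after 2 — deliver 1→2: n2:foll/t1/[-]
after 3 — deliver 2→1: ·
after 4 — deliver 1→0: n0:foll/t1/[-]
after 5 — deliver 0→1: n1:lead/t1/[-]
after 6 — deliver 1→4: n4:foll/t1/[-]
after 7 — deliver 4→1: ·
after 8 — propose(1,'p'): n1:lead/t1/[p]
after 9 — deliver 1→0: n0:foll/t1/[p]
after 10 — deliver 0→1: ·
after 11 — deliver 1→4: n4:foll/t1/[p]
after 12 — deliver 4→1: ·
after 13 — deliver 1→2: n2:foll/t1/[p]
after 14 — deliver 2→1: ·
after 15 — deliver 1→3: n3:foll/t1/[-]
after 16 — deliver 3→1: ·
after 17 — timeout(3): n3:cand/t2/[-]
after 18 — deliver 3→1: n1:foll/t2/[p]
after 19 — deliver 1→3: ·
after 20 — deliver 3→2: n2:foll/t2/[p]
after 21 — deliver 2→3: ·
after 22 — propose(1,'w'): ·
after 23 — deliver 1→3: n3:lead/t2/[-]
after 24 — deliver 3→1: ·
after 25 — deliver 1→4: ·
after 26 — deliver 4→1: ·
after 27 — deliver 2→4: ·
after 28 — deliver 1→4: ·
after 29 — timeout(3): n3:cand/t3/[-]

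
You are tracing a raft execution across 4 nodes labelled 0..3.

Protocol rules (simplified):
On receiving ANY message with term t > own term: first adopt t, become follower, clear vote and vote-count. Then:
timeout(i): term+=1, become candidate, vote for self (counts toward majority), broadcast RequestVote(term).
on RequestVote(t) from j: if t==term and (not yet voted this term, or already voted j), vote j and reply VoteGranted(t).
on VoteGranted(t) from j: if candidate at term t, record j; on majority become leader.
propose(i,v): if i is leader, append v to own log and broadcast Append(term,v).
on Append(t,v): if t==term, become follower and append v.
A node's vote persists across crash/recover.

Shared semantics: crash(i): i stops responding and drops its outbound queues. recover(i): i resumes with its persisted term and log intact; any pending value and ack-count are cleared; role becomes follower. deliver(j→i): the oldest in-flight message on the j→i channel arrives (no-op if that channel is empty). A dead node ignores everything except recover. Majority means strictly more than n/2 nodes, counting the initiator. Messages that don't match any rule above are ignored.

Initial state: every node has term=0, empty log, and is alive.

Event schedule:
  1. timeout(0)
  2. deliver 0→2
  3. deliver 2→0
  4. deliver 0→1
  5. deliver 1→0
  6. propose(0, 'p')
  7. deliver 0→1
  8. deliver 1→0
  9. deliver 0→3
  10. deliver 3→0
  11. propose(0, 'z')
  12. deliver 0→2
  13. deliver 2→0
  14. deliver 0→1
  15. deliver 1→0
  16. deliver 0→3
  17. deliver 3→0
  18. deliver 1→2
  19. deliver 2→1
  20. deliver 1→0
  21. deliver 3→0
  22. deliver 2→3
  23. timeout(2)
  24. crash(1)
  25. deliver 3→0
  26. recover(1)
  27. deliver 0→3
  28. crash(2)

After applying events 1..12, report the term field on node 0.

after 1 — timeout(0): n0:cand/t1/[-]
after 2 — deliver 0→2: n2:foll/t1/[-]
after 3 — deliver 2→0: ·
after 4 — deliver 0→1: n1:foll/t1/[-]
after 5 — deliver 1→0: n0:lead/t1/[-]
after 6 — propose(0,'p'): n0:lead/t1/[p]
after 7 — deliver 0→1: n1:foll/t1/[p]
after 8 — deliver 1→0: ·
after 9 — deliver 0→3: n3:foll/t1/[-]
after 10 — deliver 3→0: ·
after 11 — propose(0,'z'): n0:lead/t1/[p,z]
after 12 — deliver 0→2: n2:foll/t1/[p]

1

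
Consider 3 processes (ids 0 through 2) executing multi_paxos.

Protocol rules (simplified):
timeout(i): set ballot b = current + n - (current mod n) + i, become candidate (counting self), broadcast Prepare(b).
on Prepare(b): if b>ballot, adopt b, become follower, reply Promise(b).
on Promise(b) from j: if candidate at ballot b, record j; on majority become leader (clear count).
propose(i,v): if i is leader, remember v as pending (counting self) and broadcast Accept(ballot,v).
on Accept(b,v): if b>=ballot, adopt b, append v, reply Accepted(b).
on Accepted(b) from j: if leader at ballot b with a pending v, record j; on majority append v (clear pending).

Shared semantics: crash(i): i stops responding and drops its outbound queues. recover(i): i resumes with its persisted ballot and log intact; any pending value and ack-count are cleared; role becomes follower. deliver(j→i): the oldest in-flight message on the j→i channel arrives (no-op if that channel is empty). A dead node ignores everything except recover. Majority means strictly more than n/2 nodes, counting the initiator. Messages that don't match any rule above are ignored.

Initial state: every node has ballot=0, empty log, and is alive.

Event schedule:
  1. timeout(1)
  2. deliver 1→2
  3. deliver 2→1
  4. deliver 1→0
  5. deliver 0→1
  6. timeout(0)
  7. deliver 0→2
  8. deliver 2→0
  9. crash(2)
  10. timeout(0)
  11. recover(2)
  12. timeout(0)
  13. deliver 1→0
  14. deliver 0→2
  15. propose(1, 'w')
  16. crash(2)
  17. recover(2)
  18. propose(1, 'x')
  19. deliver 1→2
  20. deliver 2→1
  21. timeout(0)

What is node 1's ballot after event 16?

e1 timeout(1): 1[cand,b=4,-]
e2 deliver 1→2: 2[foll,b=4,-]
e3 deliver 2→1: 1[lead,b=4,-]
e4 deliver 1→0: 0[foll,b=4,-]
e5 deliver 0→1: ·
e6 timeout(0): 0[cand,b=6,-]
e7 deliver 0→2: 2[foll,b=6,-]
e8 deliver 2→0: 0[lead,b=6,-]
e9 crash(2): 2[✗foll,b=6,-]
e10 timeout(0): 0[cand,b=9,-]
e11 recover(2): 2[foll,b=6,-]
e12 timeout(0): 0[cand,b=12,-]
e13 deliver 1→0: ·
e14 deliver 0→2: 2[foll,b=9,-]
e15 propose(1,'w'): ·
e16 crash(2): 2[✗foll,b=9,-]

4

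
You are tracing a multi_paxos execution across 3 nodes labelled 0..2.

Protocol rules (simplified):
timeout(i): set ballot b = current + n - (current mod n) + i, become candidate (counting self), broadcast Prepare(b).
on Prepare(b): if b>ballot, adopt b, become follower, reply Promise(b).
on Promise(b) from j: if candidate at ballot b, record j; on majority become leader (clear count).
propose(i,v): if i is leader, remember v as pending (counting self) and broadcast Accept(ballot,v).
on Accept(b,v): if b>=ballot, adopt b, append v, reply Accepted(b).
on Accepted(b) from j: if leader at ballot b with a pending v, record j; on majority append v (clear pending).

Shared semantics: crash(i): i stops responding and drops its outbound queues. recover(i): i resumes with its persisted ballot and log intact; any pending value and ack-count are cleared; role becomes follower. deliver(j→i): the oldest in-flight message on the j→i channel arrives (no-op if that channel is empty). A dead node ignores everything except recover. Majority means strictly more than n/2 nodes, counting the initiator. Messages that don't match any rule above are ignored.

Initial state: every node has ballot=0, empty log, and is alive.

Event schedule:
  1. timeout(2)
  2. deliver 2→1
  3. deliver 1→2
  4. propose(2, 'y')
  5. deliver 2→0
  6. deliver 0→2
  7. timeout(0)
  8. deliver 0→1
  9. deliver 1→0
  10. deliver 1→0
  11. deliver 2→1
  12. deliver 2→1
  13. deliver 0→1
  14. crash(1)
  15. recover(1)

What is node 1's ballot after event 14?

6

[1] timeout(2) → N2(cand b5 [-])
[2] deliver 2→1 → N1(foll b5 [-])
[3] deliver 1→2 → N2(lead b5 [-])
[4] propose(2,'y') → ∅
[5] deliver 2→0 → N0(foll b5 [-])
[6] deliver 0→2 → ∅
[7] timeout(0) → N0(cand b6 [-])
[8] deliver 0→1 → N1(foll b6 [-])
[9] deliver 1→0 → N0(lead b6 [-])
[10] deliver 1→0 → ∅
[11] deliver 2→1 → ∅
[12] deliver 2→1 → ∅
[13] deliver 0→1 → ∅
[14] crash(1) → N1(✗foll b6 [-])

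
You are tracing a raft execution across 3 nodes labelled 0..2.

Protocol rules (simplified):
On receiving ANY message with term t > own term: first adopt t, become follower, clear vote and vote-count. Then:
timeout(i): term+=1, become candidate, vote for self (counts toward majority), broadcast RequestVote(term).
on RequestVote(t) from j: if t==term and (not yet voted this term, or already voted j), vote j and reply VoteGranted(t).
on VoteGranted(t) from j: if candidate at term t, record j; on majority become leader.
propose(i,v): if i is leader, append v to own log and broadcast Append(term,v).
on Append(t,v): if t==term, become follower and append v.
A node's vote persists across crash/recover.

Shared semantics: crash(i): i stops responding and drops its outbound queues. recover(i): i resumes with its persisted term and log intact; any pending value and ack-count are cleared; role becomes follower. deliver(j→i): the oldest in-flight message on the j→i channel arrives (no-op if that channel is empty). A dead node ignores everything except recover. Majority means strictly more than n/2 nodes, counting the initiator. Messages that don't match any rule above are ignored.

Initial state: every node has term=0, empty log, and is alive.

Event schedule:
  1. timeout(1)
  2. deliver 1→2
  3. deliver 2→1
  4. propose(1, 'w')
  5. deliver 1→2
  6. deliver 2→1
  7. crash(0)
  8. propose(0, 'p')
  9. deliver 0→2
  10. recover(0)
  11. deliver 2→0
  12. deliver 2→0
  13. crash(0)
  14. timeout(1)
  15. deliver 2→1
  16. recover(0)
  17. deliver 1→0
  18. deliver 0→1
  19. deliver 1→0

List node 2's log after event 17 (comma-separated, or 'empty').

after 1 — timeout(1): n1:cand/t1/[-]
after 2 — deliver 1→2: n2:foll/t1/[-]
after 3 — deliver 2→1: n1:lead/t1/[-]
after 4 — propose(1,'w'): n1:lead/t1/[w]
after 5 — deliver 1→2: n2:foll/t1/[w]
after 6 — deliver 2→1: ·
after 7 — crash(0): n0:✗foll/t0/[-]
after 8 — propose(0,'p'): ·
after 9 — deliver 0→2: ·
after 10 — recover(0): n0:foll/t0/[-]
after 11 — deliver 2→0: ·
after 12 — deliver 2→0: ·
after 13 — crash(0): n0:✗foll/t0/[-]
after 14 — timeout(1): n1:cand/t2/[w]
after 15 — deliver 2→1: ·
after 16 — recover(0): n0:foll/t0/[-]
after 17 — deliver 1→0: n0:foll/t1/[-]

w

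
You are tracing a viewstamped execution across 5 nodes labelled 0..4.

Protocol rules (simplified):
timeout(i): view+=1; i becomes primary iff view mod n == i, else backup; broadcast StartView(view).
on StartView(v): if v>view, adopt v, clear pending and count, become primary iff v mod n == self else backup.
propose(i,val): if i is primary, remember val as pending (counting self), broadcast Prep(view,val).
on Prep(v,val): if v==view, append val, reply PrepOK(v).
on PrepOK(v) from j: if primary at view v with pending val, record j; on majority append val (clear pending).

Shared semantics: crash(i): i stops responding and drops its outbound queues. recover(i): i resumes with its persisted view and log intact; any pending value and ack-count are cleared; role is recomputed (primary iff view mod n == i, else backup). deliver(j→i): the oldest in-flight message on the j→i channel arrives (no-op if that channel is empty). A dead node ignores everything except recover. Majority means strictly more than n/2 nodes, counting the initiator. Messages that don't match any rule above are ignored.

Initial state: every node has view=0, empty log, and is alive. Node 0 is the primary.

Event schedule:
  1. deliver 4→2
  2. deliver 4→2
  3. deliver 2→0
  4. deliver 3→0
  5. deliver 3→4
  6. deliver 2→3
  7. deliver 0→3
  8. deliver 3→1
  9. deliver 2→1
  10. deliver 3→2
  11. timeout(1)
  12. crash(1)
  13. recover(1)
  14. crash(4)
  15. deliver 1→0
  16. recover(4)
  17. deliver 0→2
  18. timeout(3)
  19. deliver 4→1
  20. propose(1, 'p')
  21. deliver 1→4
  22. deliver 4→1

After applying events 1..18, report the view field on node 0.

1. deliver 4→2:  nop
2. deliver 4→2:  nop
3. deliver 2→0:  nop
4. deliver 3→0:  nop
5. deliver 3→4:  nop
6. deliver 2→3:  nop
7. deliver 0→3:  nop
8. deliver 3→1:  nop
9. deliver 2→1:  nop
10. deliver 3→2:  nop
11. timeout(1):  <1:prim v1 ->
12. crash(1):  <1:✗prim v1 ->
13. recover(1):  <1:prim v1 ->
14. crash(4):  <4:✗back v0 ->
15. deliver 1→0:  nop
16. recover(4):  <4:back v0 ->
17. deliver 0→2:  nop
18. timeout(3):  <3:back v1 ->

0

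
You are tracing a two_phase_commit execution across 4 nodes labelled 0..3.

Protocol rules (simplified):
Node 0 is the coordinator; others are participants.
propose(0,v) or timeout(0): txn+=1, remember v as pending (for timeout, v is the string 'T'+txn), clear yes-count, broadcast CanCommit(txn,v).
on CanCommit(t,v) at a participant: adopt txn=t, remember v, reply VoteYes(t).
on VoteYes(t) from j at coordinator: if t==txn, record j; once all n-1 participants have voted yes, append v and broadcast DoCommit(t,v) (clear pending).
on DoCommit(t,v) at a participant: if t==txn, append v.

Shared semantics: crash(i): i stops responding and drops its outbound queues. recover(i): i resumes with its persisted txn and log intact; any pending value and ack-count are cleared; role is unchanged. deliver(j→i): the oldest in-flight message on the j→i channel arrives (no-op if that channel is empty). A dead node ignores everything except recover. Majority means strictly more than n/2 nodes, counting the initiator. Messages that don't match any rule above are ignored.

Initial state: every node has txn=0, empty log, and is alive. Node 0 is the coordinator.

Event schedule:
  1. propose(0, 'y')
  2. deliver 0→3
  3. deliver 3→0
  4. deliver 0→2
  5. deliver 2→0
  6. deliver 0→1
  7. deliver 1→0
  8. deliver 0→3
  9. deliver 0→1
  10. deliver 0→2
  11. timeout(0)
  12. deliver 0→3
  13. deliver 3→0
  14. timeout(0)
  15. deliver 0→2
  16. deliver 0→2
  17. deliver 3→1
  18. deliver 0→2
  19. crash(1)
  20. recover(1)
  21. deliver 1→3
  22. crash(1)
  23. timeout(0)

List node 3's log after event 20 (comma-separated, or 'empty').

y

e1 propose(0,'y'): 0[coor,t=1,-]
e2 deliver 0→3: 3[part,t=1,-]
e3 deliver 3→0: ·
e4 deliver 0→2: 2[part,t=1,-]
e5 deliver 2→0: ·
e6 deliver 0→1: 1[part,t=1,-]
e7 deliver 1→0: 0[coor,t=1,y]
e8 deliver 0→3: 3[part,t=1,y]
e9 deliver 0→1: 1[part,t=1,y]
e10 deliver 0→2: 2[part,t=1,y]
e11 timeout(0): 0[coor,t=2,y]
e12 deliver 0→3: 3[part,t=2,y]
e13 deliver 3→0: ·
e14 timeout(0): 0[coor,t=3,y]
e15 deliver 0→2: 2[part,t=2,y]
e16 deliver 0→2: 2[part,t=3,y]
e17 deliver 3→1: ·
e18 deliver 0→2: ·
e19 crash(1): 1[✗part,t=1,y]
e20 recover(1): 1[part,t=1,y]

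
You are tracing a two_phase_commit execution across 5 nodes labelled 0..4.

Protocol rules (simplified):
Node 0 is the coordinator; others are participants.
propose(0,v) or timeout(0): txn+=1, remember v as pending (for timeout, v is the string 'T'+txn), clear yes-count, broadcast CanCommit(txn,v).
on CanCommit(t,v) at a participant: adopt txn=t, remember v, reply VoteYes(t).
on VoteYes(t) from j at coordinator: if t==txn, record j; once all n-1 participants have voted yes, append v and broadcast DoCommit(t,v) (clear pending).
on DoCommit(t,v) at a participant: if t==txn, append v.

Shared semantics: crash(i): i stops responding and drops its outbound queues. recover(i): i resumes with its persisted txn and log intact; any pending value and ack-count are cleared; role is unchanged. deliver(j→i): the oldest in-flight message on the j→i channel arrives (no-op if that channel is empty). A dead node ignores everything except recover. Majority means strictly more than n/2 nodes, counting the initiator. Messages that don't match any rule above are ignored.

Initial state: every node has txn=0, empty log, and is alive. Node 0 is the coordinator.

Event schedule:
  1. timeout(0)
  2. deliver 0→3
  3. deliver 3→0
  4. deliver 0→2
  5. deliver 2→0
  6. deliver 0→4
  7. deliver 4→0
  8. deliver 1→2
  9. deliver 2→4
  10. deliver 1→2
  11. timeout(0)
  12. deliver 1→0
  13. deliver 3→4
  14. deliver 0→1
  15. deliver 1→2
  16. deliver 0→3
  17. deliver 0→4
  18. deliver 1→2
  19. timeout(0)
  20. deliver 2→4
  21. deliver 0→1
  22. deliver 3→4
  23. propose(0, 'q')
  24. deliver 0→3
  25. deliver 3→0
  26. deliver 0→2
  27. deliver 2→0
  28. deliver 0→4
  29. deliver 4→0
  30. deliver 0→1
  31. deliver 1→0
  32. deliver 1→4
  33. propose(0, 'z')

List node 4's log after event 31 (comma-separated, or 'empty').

step 1 timeout(0): 0={coor,t=1,log=-}
step 2 deliver 0→3: 3={part,t=1,log=-}
step 3 deliver 3→0: —
step 4 deliver 0→2: 2={part,t=1,log=-}
step 5 deliver 2→0: —
step 6 deliver 0→4: 4={part,t=1,log=-}
step 7 deliver 4→0: —
step 8 deliver 1→2: —
step 9 deliver 2→4: —
step 10 deliver 1→2: —
step 11 timeout(0): 0={coor,t=2,log=-}
step 12 deliver 1→0: —
step 13 deliver 3→4: —
step 14 deliver 0→1: 1={part,t=1,log=-}
step 15 deliver 1→2: —
step 16 deliver 0→3: 3={part,t=2,log=-}
step 17 deliver 0→4: 4={part,t=2,log=-}
step 18 deliver 1→2: —
step 19 timeout(0): 0={coor,t=3,log=-}
step 20 deliver 2→4: —
step 21 deliver 0→1: 1={part,t=2,log=-}
step 22 deliver 3→4: —
step 23 propose(0,'q'): 0={coor,t=4,log=-}
step 24 deliver 0→3: 3={part,t=3,log=-}
step 25 deliver 3→0: —
step 26 deliver 0→2: 2={part,t=2,log=-}
step 27 deliver 2→0: —
step 28 deliver 0→4: 4={part,t=3,log=-}
step 29 deliver 4→0: —
step 30 deliver 0→1: 1={part,t=3,log=-}
step 31 deliver 1→0: —

empty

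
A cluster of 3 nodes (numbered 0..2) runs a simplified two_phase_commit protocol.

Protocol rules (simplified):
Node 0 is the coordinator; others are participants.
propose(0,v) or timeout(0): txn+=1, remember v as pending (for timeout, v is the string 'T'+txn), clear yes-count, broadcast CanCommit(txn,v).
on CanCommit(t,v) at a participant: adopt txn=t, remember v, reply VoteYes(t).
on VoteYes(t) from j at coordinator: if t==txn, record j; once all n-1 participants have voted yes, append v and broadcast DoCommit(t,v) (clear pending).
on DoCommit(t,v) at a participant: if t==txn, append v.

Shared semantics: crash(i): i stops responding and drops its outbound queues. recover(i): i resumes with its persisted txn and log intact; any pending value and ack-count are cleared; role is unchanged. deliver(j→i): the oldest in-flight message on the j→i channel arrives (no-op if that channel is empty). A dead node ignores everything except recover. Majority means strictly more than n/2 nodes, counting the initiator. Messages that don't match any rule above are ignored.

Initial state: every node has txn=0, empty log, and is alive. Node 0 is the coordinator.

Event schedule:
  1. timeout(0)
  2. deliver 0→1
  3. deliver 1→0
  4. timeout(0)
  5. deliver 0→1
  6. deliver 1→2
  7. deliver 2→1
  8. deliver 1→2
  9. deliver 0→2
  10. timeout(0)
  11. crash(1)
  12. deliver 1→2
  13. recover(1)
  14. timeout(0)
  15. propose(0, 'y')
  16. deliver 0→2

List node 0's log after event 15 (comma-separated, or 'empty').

step 1 timeout(0): 0={coor,t=1,log=-}
step 2 deliver 0→1: 1={part,t=1,log=-}
step 3 deliver 1→0: —
step 4 timeout(0): 0={coor,t=2,log=-}
step 5 deliver 0→1: 1={part,t=2,log=-}
step 6 deliver 1→2: —
step 7 deliver 2→1: —
step 8 deliver 1→2: —
step 9 deliver 0→2: 2={part,t=1,log=-}
step 10 timeout(0): 0={coor,t=3,log=-}
step 11 crash(1): 1={✗part,t=2,log=-}
step 12 deliver 1→2: —
step 13 recover(1): 1={part,t=2,log=-}
step 14 timeout(0): 0={coor,t=4,log=-}
step 15 propose(0,'y'): 0={coor,t=5,log=-}

empty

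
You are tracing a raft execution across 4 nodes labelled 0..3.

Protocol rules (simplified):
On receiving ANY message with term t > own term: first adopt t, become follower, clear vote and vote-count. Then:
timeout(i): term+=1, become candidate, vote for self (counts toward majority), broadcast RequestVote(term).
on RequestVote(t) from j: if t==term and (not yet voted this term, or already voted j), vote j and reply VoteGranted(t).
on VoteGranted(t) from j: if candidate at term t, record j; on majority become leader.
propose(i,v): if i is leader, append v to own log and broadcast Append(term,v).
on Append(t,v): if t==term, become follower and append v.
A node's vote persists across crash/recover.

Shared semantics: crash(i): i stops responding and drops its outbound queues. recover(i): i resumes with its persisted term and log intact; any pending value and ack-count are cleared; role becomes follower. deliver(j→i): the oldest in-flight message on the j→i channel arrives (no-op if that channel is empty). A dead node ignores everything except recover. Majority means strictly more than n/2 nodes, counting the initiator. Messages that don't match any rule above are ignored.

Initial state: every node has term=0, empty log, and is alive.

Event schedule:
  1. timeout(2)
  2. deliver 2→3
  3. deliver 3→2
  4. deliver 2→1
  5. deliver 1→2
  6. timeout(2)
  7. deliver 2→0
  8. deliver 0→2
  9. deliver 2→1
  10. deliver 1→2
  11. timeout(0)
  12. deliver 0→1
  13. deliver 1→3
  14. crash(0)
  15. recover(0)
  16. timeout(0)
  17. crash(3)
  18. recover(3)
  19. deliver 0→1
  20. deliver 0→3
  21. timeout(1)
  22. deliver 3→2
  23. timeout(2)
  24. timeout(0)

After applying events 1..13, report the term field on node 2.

2

step 1 timeout(2): 2={cand,t=1,log=-}
step 2 deliver 2→3: 3={foll,t=1,log=-}
step 3 deliver 3→2: —
step 4 deliver 2→1: 1={foll,t=1,log=-}
step 5 deliver 1→2: 2={lead,t=1,log=-}
step 6 timeout(2): 2={cand,t=2,log=-}
step 7 deliver 2→0: 0={foll,t=1,log=-}
step 8 deliver 0→2: —
step 9 deliver 2→1: 1={foll,t=2,log=-}
step 10 deliver 1→2: —
step 11 timeout(0): 0={cand,t=2,log=-}
step 12 deliver 0→1: —
step 13 deliver 1→3: —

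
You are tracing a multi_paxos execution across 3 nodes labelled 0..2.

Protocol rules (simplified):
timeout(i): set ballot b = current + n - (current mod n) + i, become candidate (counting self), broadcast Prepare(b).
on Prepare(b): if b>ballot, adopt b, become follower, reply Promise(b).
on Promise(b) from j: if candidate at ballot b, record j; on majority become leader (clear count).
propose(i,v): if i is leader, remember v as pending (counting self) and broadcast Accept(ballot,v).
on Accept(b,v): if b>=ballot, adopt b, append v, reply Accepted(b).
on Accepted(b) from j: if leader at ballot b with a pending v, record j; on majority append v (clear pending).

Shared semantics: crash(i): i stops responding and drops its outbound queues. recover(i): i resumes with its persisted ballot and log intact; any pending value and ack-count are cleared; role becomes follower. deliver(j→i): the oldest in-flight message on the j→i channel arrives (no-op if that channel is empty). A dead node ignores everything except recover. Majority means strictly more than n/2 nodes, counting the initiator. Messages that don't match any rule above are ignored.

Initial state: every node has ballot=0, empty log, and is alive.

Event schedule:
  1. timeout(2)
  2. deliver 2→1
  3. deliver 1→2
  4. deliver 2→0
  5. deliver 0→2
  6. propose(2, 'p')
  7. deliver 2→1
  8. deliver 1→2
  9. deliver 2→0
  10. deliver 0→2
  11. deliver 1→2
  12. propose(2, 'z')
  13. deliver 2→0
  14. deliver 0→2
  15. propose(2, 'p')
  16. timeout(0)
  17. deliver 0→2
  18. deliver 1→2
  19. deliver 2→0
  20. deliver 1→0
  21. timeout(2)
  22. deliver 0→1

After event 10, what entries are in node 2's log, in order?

after 1 — timeout(2): n2:cand/b5/[-]
after 2 — deliver 2→1: n1:foll/b5/[-]
after 3 — deliver 1→2: n2:lead/b5/[-]
after 4 — deliver 2→0: n0:foll/b5/[-]
after 5 — deliver 0→2: ·
after 6 — propose(2,'p'): ·
after 7 — deliver 2→1: n1:foll/b5/[p]
after 8 — deliver 1→2: n2:lead/b5/[p]
after 9 — deliver 2→0: n0:foll/b5/[p]
after 10 — deliver 0→2: ·

p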